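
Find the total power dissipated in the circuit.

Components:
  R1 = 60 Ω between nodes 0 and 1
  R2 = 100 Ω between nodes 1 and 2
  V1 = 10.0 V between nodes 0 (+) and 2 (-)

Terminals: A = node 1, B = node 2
Nodal analysis, taking node 2 as the 0 V reference.
Source V1 fixes V_0 = 10 V.
KCL at each unknown node (sum of currents leaving = 0; resistances in Ω):
  Node 1: (V_1 - 10)/60 + (V_1 - 0)/100 = 0
Collecting terms: 0.02667 × V_1 = 0.1667  =>  V_1 = 6.25 V
Power in each resistor, P = (ΔV)²/R:
  P_R1 = (10 - 6.25)²/60 = 0.2344 W
  P_R2 = (6.25 - 0)²/100 = 0.3906 W
P_total = P_R1 + P_R2 = 0.625 W

Final answer: 0.625 W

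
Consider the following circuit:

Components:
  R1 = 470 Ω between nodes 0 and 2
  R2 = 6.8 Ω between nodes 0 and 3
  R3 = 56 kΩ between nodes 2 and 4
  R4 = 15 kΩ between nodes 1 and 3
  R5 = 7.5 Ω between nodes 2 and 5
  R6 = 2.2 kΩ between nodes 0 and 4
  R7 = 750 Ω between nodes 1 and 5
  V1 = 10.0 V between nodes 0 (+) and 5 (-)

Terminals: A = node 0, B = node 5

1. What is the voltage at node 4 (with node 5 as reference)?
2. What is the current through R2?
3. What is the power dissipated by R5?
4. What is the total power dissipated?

Nodal analysis, taking node 5 as the 0 V reference.
Source V1 fixes V_0 = 10 V.
KCL at each unknown node (sum of currents leaving = 0; resistances in Ω):
  Node 1: (V_1 - V_3)/15000 + (V_1 - 0)/750 = 0
  Node 2: (V_2 - 10)/470 + (V_2 - V_4)/56000 + (V_2 - 0)/7.5 = 0
  Node 3: (V_3 - 10)/6.8 + (V_3 - V_1)/15000 = 0
  Node 4: (V_4 - V_2)/56000 + (V_4 - 10)/2200 = 0
Collecting terms (coefficients in siemens):
  0.0014·V_1 - 0.00006667·V_3 = 0
  0.1355·V_2 - 0.00001786·V_4 = 0.02128
  0.1471·V_3 - 0.00006667·V_1 = 1.471
  0.0004724·V_4 - 0.00001786·V_2 = 0.004545
Solving these 4 simultaneous equations (Gaussian elimination) gives:
  V_1 = 0.476 V, V_2 = 0.1583 V, V_3 = 9.996 V, V_4 = 9.628 V
Part 1:
  Read off the nodal solution: V_4 = 9.628 V
Part 2:
  I_R2 = (V_0 - V_3)/R2 = (10 - 9.996)/6.8 = 0.0006346 A
  Magnitude: I_R2 = 0.0006346 A
Part 3:
  I_R5 = (V_2 - V_5)/R5 = (0.1583 - 0)/7.5 = 0.02111 A
  P_R5 = I_R5² × R5 = (0.02111)² × 7.5 = 0.003342 W
Part 4:
  Power in each resistor, P = (ΔV)²/R:
    P_R1 = (10 - 0.1583)²/470 = 0.2061 W
    P_R2 = (10 - 9.996)²/6.8 = 0.000002739 W
    P_R3 = (0.1583 - 9.628)²/56000 = 0.001601 W
    P_R4 = (0.476 - 9.996)²/15000 = 0.006042 W
    P_R5 = (0.1583 - 0)²/7.5 = 0.003342 W
    P_R6 = (10 - 9.628)²/2200 = 0.00006291 W
    P_R7 = (0.476 - 0)²/750 = 0.0003021 W
  P_total = P_R1 + P_R2 + P_R3 + P_R4 + P_R5 + P_R6 + P_R7 = 0.2174 W

Final answers:
1. V_4 = 9.628 V
2. I_R2 = 0.0006346 A
3. P_R5 = 0.003342 W
4. P_total = 0.2174 W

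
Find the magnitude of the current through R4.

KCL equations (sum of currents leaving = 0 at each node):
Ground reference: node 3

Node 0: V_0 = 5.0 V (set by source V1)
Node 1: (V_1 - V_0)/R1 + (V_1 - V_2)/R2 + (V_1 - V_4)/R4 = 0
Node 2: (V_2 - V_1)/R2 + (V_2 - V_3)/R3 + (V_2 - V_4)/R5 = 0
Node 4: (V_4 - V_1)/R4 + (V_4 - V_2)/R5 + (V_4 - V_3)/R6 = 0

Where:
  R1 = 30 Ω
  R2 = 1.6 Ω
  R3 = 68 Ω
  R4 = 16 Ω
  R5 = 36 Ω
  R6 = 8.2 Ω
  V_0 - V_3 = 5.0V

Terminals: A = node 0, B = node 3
Nodal analysis, taking node 3 as the 0 V reference.
Source V1 fixes V_0 = 5 V.
KCL at each unknown node (sum of currents leaving = 0; resistances in Ω):
  Node 1: (V_1 - 5)/30 + (V_1 - V_2)/1.6 + (V_1 - V_4)/16 = 0
  Node 2: (V_2 - V_1)/1.6 + (V_2 - 0)/68 + (V_2 - V_4)/36 = 0
  Node 4: (V_4 - V_1)/16 + (V_4 - V_2)/36 + (V_4 - 0)/8.2 = 0
Collecting terms (coefficients in siemens):
  0.7208·V_1 - 0.625·V_2 - 0.0625·V_4 = 0.1667
  0.6675·V_2 - 0.625·V_1 - 0.02778·V_4 = 0
  0.2122·V_4 - 0.0625·V_1 - 0.02778·V_2 = 0
Solving these 3 simultaneous equations (Gaussian elimination) gives:
  V_1 = 1.692 V, V_2 = 1.614 V, V_4 = 0.7095 V
I_R4 = (V_1 - V_4)/R4 = (1.692 - 0.7095)/16 = 0.06141 A
|I_R4| = 0.06141 A

Final answer: |I_R4| = 0.06141 A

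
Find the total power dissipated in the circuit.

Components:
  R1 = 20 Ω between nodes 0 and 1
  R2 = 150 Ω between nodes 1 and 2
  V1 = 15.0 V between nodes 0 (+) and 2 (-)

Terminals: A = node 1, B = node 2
Nodal analysis, taking node 2 as the 0 V reference.
Source V1 fixes V_0 = 15 V.
KCL at each unknown node (sum of currents leaving = 0; resistances in Ω):
  Node 1: (V_1 - 15)/20 + (V_1 - 0)/150 = 0
Collecting terms: 0.05667 × V_1 = 0.75  =>  V_1 = 13.24 V
Power in each resistor, P = (ΔV)²/R:
  P_R1 = (15 - 13.24)²/20 = 0.1557 W
  P_R2 = (13.24 - 0)²/150 = 1.168 W
P_total = P_R1 + P_R2 = 1.324 W

Final answer: 1.324 W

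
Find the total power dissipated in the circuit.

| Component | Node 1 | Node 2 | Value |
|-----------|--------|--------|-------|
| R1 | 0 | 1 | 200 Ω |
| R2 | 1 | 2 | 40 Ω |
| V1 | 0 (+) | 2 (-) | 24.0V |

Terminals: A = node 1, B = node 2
Nodal analysis, taking node 2 as the 0 V reference.
Source V1 fixes V_0 = 24 V.
KCL at each unknown node (sum of currents leaving = 0; resistances in Ω):
  Node 1: (V_1 - 24)/200 + (V_1 - 0)/40 = 0
Collecting terms: 0.03 × V_1 = 0.12  =>  V_1 = 4 V
Power in each resistor, P = (ΔV)²/R:
  P_R1 = (24 - 4)²/200 = 2 W
  P_R2 = (4 - 0)²/40 = 0.4 W
P_total = P_R1 + P_R2 = 2.4 W

Final answer: 2.4 W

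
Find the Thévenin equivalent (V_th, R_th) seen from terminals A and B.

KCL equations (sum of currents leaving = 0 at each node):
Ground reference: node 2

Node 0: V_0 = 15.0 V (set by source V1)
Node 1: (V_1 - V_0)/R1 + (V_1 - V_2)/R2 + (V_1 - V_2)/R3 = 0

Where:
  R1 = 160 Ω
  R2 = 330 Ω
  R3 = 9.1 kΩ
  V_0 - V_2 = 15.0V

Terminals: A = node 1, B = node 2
Step 1 — V_th is the open-circuit voltage V_A - V_B (nothing connected across the terminals).
Nodal analysis, taking node 2 as the 0 V reference.
Source V1 fixes V_0 = 15 V.
KCL at each unknown node (sum of currents leaving = 0; resistances in Ω):
  Node 1: (V_1 - 15)/160 + (V_1 - 0)/330 + (V_1 - 0)/9100 = 0
Collecting terms: 0.00939 × V_1 = 0.09375  =>  V_1 = 9.984 V
V_th = V_1 - V_2 = 9.984 - 0 = 9.984 V
Step 2 — R_th: zero the source — replace V1 by a short circuit (node 2 merges into node 0) — and find the resistance seen between A (node 1) and B (node 0).
Reduce the network between node 1 (A) and node 0 (B) by series/parallel combination:
  Rp1 = R1 ‖ R2 ‖ R3 (parallel, all between nodes 0 and 1) = 1/(1/160 + 1/330 + 1/9100) = 106.5 Ω
R_th = 106.5 Ω

Final answer: V_th = 9.984 V, R_th = 106.5 Ω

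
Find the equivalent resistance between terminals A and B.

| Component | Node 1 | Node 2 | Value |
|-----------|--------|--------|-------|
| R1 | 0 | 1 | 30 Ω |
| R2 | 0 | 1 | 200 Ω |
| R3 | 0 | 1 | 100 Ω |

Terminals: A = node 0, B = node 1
Reduce the network between node 0 (A) and node 1 (B) by series/parallel combination:
  Rp1 = R1 ‖ R2 ‖ R3 (parallel, all between nodes 0 and 1) = 1/(1/30 + 1/200 + 1/100) = 20.69 Ω
R_eq = 20.69 Ω

Final answer: 20.69 Ω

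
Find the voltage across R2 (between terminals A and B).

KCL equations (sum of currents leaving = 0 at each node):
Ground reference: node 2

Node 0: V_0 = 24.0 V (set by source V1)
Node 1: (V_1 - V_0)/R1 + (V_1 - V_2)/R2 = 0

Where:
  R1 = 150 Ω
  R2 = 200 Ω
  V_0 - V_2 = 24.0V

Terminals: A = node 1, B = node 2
R1 and R2 are in series across V1 (node 0 → node 1 → node 2), and the output A–B is taken across R2, so this is a voltage divider.
Series current: I = V1/(R1 + R2) = 24/(150 + 200) = 24/350 = 0.06857 A
V_R2 = I × R2 = V1 × R2/(R1 + R2) = 24 × 200/350 = 13.71 V

Final answer: 13.71 V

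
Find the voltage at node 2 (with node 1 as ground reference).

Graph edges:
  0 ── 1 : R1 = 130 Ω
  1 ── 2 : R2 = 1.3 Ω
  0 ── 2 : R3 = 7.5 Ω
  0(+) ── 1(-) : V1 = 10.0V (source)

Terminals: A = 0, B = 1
Nodal analysis, taking node 1 as the 0 V reference.
Source V1 fixes V_0 = 10 V.
KCL at each unknown node (sum of currents leaving = 0; resistances in Ω):
  Node 2: (V_2 - 0)/1.3 + (V_2 - 10)/7.5 = 0
Collecting terms: 0.9026 × V_2 = 1.333  =>  V_2 = 1.477 V
The requested potential is V_2 = 1.477 V.

Final answer: V_2 = 1.477 V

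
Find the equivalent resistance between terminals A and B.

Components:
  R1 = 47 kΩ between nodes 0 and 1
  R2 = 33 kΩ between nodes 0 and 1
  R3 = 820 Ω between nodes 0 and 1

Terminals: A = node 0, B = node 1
Reduce the network between node 0 (A) and node 1 (B) by series/parallel combination:
  Rp1 = R1 ‖ R2 ‖ R3 (parallel, all between nodes 0 and 1) = 1/(1/47000 + 1/33000 + 1/820) = 786.7 Ω
R_eq = 786.7 Ω

Final answer: 786.7 Ω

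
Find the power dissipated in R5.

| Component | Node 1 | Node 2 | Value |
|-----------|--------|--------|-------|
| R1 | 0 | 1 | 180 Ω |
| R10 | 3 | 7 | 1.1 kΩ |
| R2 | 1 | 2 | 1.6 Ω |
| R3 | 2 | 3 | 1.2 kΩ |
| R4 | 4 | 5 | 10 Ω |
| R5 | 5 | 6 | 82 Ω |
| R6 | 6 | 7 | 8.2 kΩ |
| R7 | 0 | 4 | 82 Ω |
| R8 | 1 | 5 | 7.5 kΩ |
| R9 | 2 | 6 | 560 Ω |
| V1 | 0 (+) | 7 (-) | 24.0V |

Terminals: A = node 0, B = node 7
Nodal analysis, taking node 7 as the 0 V reference.
Source V1 fixes V_0 = 24 V.
KCL at each unknown node (sum of currents leaving = 0; resistances in Ω):
  Node 1: (V_1 - 24)/180 + (V_1 - V_2)/1.6 + (V_1 - V_5)/7500 = 0
  Node 2: (V_2 - V_1)/1.6 + (V_2 - V_3)/1200 + (V_2 - V_6)/560 = 0
  Node 3: (V_3 - V_2)/1200 + (V_3 - 0)/1100 = 0
  Node 4: (V_4 - V_5)/10 + (V_4 - 24)/82 = 0
  Node 5: (V_5 - V_4)/10 + (V_5 - V_6)/82 + (V_5 - V_1)/7500 = 0
  Node 6: (V_6 - V_5)/82 + (V_6 - 0)/8200 + (V_6 - V_2)/560 = 0
Collecting terms (coefficients in siemens):
  0.6307·V_1 - 0.625·V_2 - 0.0001333·V_5 = 0.1333
  0.6276·V_2 - 0.625·V_1 - 0.0008333·V_3 - 0.001786·V_6 = 0
  0.001742·V_3 - 0.0008333·V_2 = 0
  0.1122·V_4 - 0.1·V_5 = 0.2927
  0.1123·V_5 - 0.0001333·V_1 - 0.1·V_4 - 0.0122·V_6 = 0
  0.0141·V_6 - 0.001786·V_2 - 0.0122·V_5 = 0
Solving these 6 simultaneous equations (Gaussian elimination) gives:
  V_1 = 22.51 V, V_2 = 22.5 V, V_3 = 10.76 V, V_4 = 23.64 V
  V_5 = 23.6 V, V_6 = 23.26 V
I_R5 = (V_5 - V_6)/R5 = (23.6 - 23.26)/82 = 0.004194 A
P_R5 = I_R5² × R5 = (0.004194)² × 82 = 0.001442 W

Final answer: 0.001442 W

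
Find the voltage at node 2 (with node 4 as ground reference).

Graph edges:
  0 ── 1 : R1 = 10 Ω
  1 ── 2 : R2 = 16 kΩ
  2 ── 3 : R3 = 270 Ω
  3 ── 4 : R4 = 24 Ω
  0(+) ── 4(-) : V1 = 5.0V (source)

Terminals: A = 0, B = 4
Nodal analysis, taking node 4 as the 0 V reference.
Source V1 fixes V_0 = 5 V.
KCL at each unknown node (sum of currents leaving = 0; resistances in Ω):
  Node 1: (V_1 - 5)/10 + (V_1 - V_2)/16000 = 0
  Node 2: (V_2 - V_1)/16000 + (V_2 - V_3)/270 = 0
  Node 3: (V_3 - V_2)/270 + (V_3 - 0)/24 = 0
Collecting terms (coefficients in siemens):
  0.1001·V_1 - 0.0000625·V_2 = 0.5
  0.003766·V_2 - 0.0000625·V_1 - 0.003704·V_3 = 0
  0.04537·V_3 - 0.003704·V_2 = 0
Solving these 3 simultaneous equations (Gaussian elimination) gives:
  V_1 = 4.997 V, V_2 = 0.09016 V, V_3 = 0.00736 V
The requested potential is V_2 = 0.09016 V.

Final answer: V_2 = 0.09016 V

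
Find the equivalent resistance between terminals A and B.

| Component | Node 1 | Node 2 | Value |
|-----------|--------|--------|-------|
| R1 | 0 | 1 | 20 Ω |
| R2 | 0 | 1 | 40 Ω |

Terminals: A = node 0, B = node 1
Reduce the network between node 0 (A) and node 1 (B) by series/parallel combination:
  Rp1 = R1 ‖ R2 (parallel, both between nodes 0 and 1) = 1/(1/20 + 1/40) = 13.33 Ω
R_eq = 13.33 Ω

Final answer: 13.33 Ω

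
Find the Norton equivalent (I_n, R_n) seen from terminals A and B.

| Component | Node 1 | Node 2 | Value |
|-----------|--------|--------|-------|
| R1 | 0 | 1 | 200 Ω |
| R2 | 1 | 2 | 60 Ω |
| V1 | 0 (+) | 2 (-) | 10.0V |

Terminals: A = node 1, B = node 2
Find the Thévenin equivalent first; then I_n = V_th/R_th and R_n = R_th.
Step 1 — V_th is the open-circuit voltage V_A - V_B (nothing connected across the terminals).
Nodal analysis, taking node 2 as the 0 V reference.
Source V1 fixes V_0 = 10 V.
KCL at each unknown node (sum of currents leaving = 0; resistances in Ω):
  Node 1: (V_1 - 10)/200 + (V_1 - 0)/60 = 0
Collecting terms: 0.02167 × V_1 = 0.05  =>  V_1 = 2.308 V
V_th = V_1 - V_2 = 2.308 - 0 = 2.308 V
Step 2 — R_th: zero the source — replace V1 by a short circuit (node 2 merges into node 0) — and find the resistance seen between A (node 1) and B (node 0).
Reduce the network between node 1 (A) and node 0 (B) by series/parallel combination:
  Rp1 = R1 ‖ R2 (parallel, both between nodes 0 and 1) = 1/(1/200 + 1/60) = 46.15 Ω
R_th = 46.15 Ω
I_n = V_th/R_th = 2.308/46.15 = 0.05 A, and R_n = R_th = 46.15 Ω

Final answer: I_n = 0.05 A, R_n = 46.15 Ω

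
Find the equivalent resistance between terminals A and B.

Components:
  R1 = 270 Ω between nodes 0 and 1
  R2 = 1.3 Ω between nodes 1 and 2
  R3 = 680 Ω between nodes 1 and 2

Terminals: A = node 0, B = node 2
Reduce the network between node 0 (A) and node 2 (B) by series/parallel combination:
  Rp1 = R2 ‖ R3 (parallel, both between nodes 1 and 2) = 1/(1/1.3 + 1/680) = 1.298 Ω
  Rs1 = R1 + Rp1 (series, joined only at node 1) = 270 + 1.298 = 271.3 Ω
R_eq = 271.3 Ω

Final answer: 271.3 Ω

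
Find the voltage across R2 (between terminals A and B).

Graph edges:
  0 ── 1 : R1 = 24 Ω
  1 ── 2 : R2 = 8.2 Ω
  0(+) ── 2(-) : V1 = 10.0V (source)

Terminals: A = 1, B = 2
R1 and R2 are in series across V1 (node 0 → node 1 → node 2), and the output A–B is taken across R2, so this is a voltage divider.
Series current: I = V1/(R1 + R2) = 10/(24 + 8.2) = 10/32.2 = 0.3106 A
V_R2 = I × R2 = V1 × R2/(R1 + R2) = 10 × 8.2/32.2 = 2.547 V

Final answer: 2.547 V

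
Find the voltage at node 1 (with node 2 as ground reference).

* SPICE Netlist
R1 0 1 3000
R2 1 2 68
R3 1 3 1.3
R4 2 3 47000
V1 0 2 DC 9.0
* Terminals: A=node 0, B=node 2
Nodal analysis, taking node 2 as the 0 V reference.
Source V1 fixes V_0 = 9 V.
KCL at each unknown node (sum of currents leaving = 0; resistances in Ω):
  Node 1: (V_1 - 9)/3000 + (V_1 - 0)/68 + (V_1 - V_3)/1.3 = 0
  Node 3: (V_3 - V_1)/1.3 + (V_3 - 0)/47000 = 0
Collecting terms (coefficients in siemens):
  0.7843·V_1 - 0.7692·V_3 = 0.003
  0.7693·V_3 - 0.7692·V_1 = 0
Determinant D = (0.7843)(0.7693) - (-0.7692)(-0.7692) = 0.01159
V_1 = [(0.003)(0.7693) - (-0.7692)(0)]/D = 0.1992 V
V_3 = [(0.7843)(0) - (0.003)(-0.7692)]/D = 0.1992 V
The requested potential is V_1 = 0.1992 V.

Final answer: V_1 = 0.1992 V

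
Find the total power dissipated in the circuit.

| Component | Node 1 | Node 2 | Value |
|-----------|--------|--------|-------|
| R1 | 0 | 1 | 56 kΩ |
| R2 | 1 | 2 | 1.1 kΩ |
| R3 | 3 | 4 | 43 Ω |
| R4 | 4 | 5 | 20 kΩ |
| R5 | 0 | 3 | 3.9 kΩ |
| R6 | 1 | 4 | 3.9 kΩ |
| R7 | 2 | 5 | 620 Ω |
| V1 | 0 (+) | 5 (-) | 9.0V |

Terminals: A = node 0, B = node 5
Nodal analysis, taking node 5 as the 0 V reference.
Source V1 fixes V_0 = 9 V.
KCL at each unknown node (sum of currents leaving = 0; resistances in Ω):
  Node 1: (V_1 - 9)/56000 + (V_1 - V_2)/1100 + (V_1 - V_4)/3900 = 0
  Node 2: (V_2 - V_1)/1100 + (V_2 - 0)/620 = 0
  Node 3: (V_3 - V_4)/43 + (V_3 - 9)/3900 = 0
  Node 4: (V_4 - V_3)/43 + (V_4 - 0)/20000 + (V_4 - V_1)/3900 = 0
Collecting terms (coefficients in siemens):
  0.001183·V_1 - 0.0009091·V_2 - 0.0002564·V_4 = 0.0001607
  0.002522·V_2 - 0.0009091·V_1 = 0
  0.02351·V_3 - 0.02326·V_4 = 0.002308
  0.02356·V_4 - 0.0002564·V_1 - 0.02326·V_3 = 0
Solving these 4 simultaneous equations (Gaussian elimination) gives:
  V_1 = 1.633 V, V_2 = 0.5887 V, V_3 = 4.869 V, V_4 = 4.824 V
Power in each resistor, P = (ΔV)²/R:
  P_R1 = (9 - 1.633)²/56000 = 0.0009691 W
  P_R2 = (1.633 - 0.5887)²/1100 = 0.0009919 W
  P_R3 = (4.869 - 4.824)²/43 = 0.00004824 W
  P_R4 = (4.824 - 0)²/20000 = 0.001163 W
  P_R5 = (9 - 4.869)²/3900 = 0.004375 W
  P_R6 = (1.633 - 4.824)²/3900 = 0.00261 W
  P_R7 = (0.5887 - 0)²/620 = 0.000559 W
P_total = P_R1 + P_R2 + P_R3 + P_R4 + P_R5 + P_R6 + P_R7 = 0.01072 W

Final answer: 0.01072 W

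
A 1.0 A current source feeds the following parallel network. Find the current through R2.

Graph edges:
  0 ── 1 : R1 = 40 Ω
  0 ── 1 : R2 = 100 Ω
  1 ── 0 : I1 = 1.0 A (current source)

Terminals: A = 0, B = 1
All resistors sit directly between nodes 0 and 1, so they are in parallel and share one voltage V; the full source current 1 A splits among them.
1/R_par = 1/40 + 1/100 = 0.035 S  =>  R_par = 28.57 Ω
V = I × R_par = 1 × 28.57 = 28.57 V
I_R2 = V/R2 = 28.57/100 = 0.2857 A

Final answer: 0.2857 A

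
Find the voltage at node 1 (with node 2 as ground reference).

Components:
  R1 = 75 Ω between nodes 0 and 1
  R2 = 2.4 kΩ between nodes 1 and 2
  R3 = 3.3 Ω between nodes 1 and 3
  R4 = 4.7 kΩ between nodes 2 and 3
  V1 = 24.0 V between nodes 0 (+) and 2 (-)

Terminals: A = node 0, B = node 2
Nodal analysis, taking node 2 as the 0 V reference.
Source V1 fixes V_0 = 24 V.
KCL at each unknown node (sum of currents leaving = 0; resistances in Ω):
  Node 1: (V_1 - 24)/75 + (V_1 - 0)/2400 + (V_1 - V_3)/3.3 = 0
  Node 3: (V_3 - V_1)/3.3 + (V_3 - 0)/4700 = 0
Collecting terms (coefficients in siemens):
  0.3168·V_1 - 0.303·V_3 = 0.32
  0.3032·V_3 - 0.303·V_1 = 0
Determinant D = (0.3168)(0.3032) - (-0.303)(-0.303) = 0.004234
V_1 = [(0.32)(0.3032) - (-0.303)(0)]/D = 22.92 V
V_3 = [(0.3168)(0) - (0.32)(-0.303)]/D = 22.9 V
The requested potential is V_1 = 22.92 V.

Final answer: V_1 = 22.92 V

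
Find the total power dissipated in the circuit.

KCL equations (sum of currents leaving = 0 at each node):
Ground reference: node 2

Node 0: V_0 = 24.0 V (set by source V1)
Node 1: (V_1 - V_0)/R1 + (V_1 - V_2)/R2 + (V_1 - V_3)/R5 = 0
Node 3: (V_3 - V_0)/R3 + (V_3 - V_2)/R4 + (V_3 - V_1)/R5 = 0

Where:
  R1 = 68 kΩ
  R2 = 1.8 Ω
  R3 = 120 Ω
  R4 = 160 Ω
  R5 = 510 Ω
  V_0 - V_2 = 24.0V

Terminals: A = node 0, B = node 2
Nodal analysis, taking node 2 as the 0 V reference.
Source V1 fixes V_0 = 24 V.
KCL at each unknown node (sum of currents leaving = 0; resistances in Ω):
  Node 1: (V_1 - 24)/68000 + (V_1 - 0)/1.8 + (V_1 - V_3)/510 = 0
  Node 3: (V_3 - 24)/120 + (V_3 - 0)/160 + (V_3 - V_1)/510 = 0
Collecting terms (coefficients in siemens):
  0.5575·V_1 - 0.001961·V_3 = 0.0003529
  0.01654·V_3 - 0.001961·V_1 = 0.2
Determinant D = (0.5575)(0.01654) - (-0.001961)(-0.001961) = 0.00922
V_1 = [(0.0003529)(0.01654) - (-0.001961)(0.2)]/D = 0.04317 V
V_3 = [(0.5575)(0.2) - (0.0003529)(-0.001961)]/D = 12.09 V
Power in each resistor, P = (ΔV)²/R:
  P_R1 = (24 - 0.04317)²/68000 = 0.00844 W
  P_R2 = (0.04317 - 0)²/1.8 = 0.001035 W
  P_R3 = (24 - 12.09)²/120 = 1.181 W
  P_R4 = (0 - 12.09)²/160 = 0.9142 W
  P_R5 = (0.04317 - 12.09)²/510 = 0.2848 W
P_total = P_R1 + P_R2 + P_R3 + P_R4 + P_R5 = 2.39 W

Final answer: 2.39 W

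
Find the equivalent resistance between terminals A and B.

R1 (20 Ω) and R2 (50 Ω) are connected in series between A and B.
Reduce the network between node 0 (A) and node 2 (B) by series/parallel combination:
  Rs1 = R1 + R2 (series, joined only at node 1) = 20 + 50 = 70 Ω
R_eq = 70 Ω

Final answer: 70 Ω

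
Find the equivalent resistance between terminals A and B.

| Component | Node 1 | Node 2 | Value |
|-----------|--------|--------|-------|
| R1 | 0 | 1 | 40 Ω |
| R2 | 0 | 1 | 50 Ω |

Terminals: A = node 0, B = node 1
Reduce the network between node 0 (A) and node 1 (B) by series/parallel combination:
  Rp1 = R1 ‖ R2 (parallel, both between nodes 0 and 1) = 1/(1/40 + 1/50) = 22.22 Ω
R_eq = 22.22 Ω

Final answer: 22.22 Ω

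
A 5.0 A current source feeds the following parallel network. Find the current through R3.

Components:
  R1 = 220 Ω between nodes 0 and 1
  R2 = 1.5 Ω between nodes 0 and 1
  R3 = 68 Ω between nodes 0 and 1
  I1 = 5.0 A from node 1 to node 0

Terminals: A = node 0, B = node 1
All resistors sit directly between nodes 0 and 1, so they are in parallel and share one voltage V; the full source current 5 A splits among them.
1/R_par = 1/220 + 1/1.5 + 1/68 = 0.6859 S  =>  R_par = 1.458 Ω
V = I × R_par = 5 × 1.458 = 7.29 V
I_R3 = V/R3 = 7.29/68 = 0.1072 A

Final answer: 0.1072 A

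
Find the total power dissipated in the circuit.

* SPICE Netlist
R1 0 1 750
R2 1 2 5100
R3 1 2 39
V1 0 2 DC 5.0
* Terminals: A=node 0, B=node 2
Nodal analysis, taking node 2 as the 0 V reference.
Source V1 fixes V_0 = 5 V.
KCL at each unknown node (sum of currents leaving = 0; resistances in Ω):
  Node 1: (V_1 - 5)/750 + (V_1 - 0)/5100 + (V_1 - 0)/39 = 0
Collecting terms: 0.02717 × V_1 = 0.006667  =>  V_1 = 0.2454 V
Power in each resistor, P = (ΔV)²/R:
  P_R1 = (5 - 0.2454)²/750 = 0.03014 W
  P_R2 = (0.2454 - 0)²/5100 = 0.0000118 W
  P_R3 = (0.2454 - 0)²/39 = 0.001544 W
P_total = P_R1 + P_R2 + P_R3 = 0.0317 W

Final answer: 0.0317 W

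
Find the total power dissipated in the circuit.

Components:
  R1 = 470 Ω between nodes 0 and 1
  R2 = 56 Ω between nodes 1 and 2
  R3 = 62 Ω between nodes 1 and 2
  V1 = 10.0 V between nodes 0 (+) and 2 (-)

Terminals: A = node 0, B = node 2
Nodal analysis, taking node 2 as the 0 V reference.
Source V1 fixes V_0 = 10 V.
KCL at each unknown node (sum of currents leaving = 0; resistances in Ω):
  Node 1: (V_1 - 10)/470 + (V_1 - 0)/56 + (V_1 - 0)/62 = 0
Collecting terms: 0.03611 × V_1 = 0.02128  =>  V_1 = 0.5892 V
Power in each resistor, P = (ΔV)²/R:
  P_R1 = (10 - 0.5892)²/470 = 0.1884 W
  P_R2 = (0.5892 - 0)²/56 = 0.006198 W
  P_R3 = (0.5892 - 0)²/62 = 0.005598 W
P_total = P_R1 + P_R2 + P_R3 = 0.2002 W

Final answer: 0.2002 W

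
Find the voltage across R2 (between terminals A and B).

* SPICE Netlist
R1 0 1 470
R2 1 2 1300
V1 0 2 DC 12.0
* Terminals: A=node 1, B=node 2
R1 and R2 are in series across V1 (node 0 → node 1 → node 2), and the output A–B is taken across R2, so this is a voltage divider.
Series current: I = V1/(R1 + R2) = 12/(470 + 1300) = 12/1770 = 0.00678 A
V_R2 = I × R2 = V1 × R2/(R1 + R2) = 12 × 1300/1770 = 8.814 V

Final answer: 8.814 V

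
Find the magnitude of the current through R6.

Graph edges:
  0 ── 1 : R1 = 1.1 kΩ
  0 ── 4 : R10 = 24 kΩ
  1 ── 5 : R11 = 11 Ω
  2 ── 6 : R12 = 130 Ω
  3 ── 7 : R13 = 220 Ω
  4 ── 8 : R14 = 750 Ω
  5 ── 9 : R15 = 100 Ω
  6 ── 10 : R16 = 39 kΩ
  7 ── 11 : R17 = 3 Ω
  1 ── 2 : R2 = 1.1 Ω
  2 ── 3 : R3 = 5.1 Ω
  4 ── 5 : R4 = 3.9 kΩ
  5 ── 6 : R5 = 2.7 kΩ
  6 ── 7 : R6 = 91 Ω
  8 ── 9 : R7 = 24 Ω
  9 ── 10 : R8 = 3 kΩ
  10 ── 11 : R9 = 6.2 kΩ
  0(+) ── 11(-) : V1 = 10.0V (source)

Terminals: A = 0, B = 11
Nodal analysis, taking node 11 as the 0 V reference.
Source V1 fixes V_0 = 10 V.
KCL at each unknown node (sum of currents leaving = 0; resistances in Ω):
  Node 1: (V_1 - 10)/1100 + (V_1 - V_2)/1.1 + (V_1 - V_5)/11 = 0
  Node 2: (V_2 - V_1)/1.1 + (V_2 - V_3)/5.1 + (V_2 - V_6)/130 = 0
  Node 3: (V_3 - V_2)/5.1 + (V_3 - V_7)/220 = 0
  Node 4: (V_4 - V_5)/3900 + (V_4 - 10)/24000 + (V_4 - V_8)/750 = 0
  Node 5: (V_5 - V_4)/3900 + (V_5 - V_6)/2700 + (V_5 - V_1)/11 + (V_5 - V_9)/100 = 0
  Node 6: (V_6 - V_5)/2700 + (V_6 - V_7)/91 + (V_6 - V_2)/130 + (V_6 - V_10)/39000 = 0
  Node 7: (V_7 - V_6)/91 + (V_7 - V_3)/220 + (V_7 - 0)/3 = 0
  Node 8: (V_8 - V_9)/24 + (V_8 - V_4)/750 = 0
  Node 9: (V_9 - V_8)/24 + (V_9 - V_10)/3000 + (V_9 - V_5)/100 = 0
  Node 10: (V_10 - V_9)/3000 + (V_10 - 0)/6200 + (V_10 - V_6)/39000 = 0
Collecting terms (coefficients in siemens):
  1.001·V_1 - 0.9091·V_2 - 0.09091·V_5 = 0.009091
  1.113·V_2 - 0.9091·V_1 - 0.1961·V_3 - 0.007692·V_6 = 0
  0.2006·V_3 - 0.1961·V_2 - 0.004545·V_7 = 0
  0.001631·V_4 - 0.0002564·V_5 - 0.001333·V_8 = 0.0004167
  0.1015·V_5 - 0.09091·V_1 - 0.0002564·V_4 - 0.0003704·V_6 - 0.01·V_9 = 0
  0.01908·V_6 - 0.007692·V_2 - 0.0003704·V_5 - 0.01099·V_7 - 0.00002564·V_10 = 0
  0.3489·V_7 - 0.004545·V_3 - 0.01099·V_6 = 0
  0.043·V_8 - 0.001333·V_4 - 0.04167·V_9 = 0
  0.052·V_9 - 0.01·V_5 - 0.04167·V_8 - 0.0003333·V_10 = 0
  0.0005203·V_10 - 0.00002564·V_6 - 0.0003333·V_9 = 0
Solving these 10 simultaneous equations (Gaussian elimination) gives:
  V_1 = 0.9658 V, V_2 = 0.9567 V, V_3 = 0.9356 V, V_4 = 1.219 V
  V_5 = 0.9664 V, V_6 = 0.42 V, V_7 = 0.02542 V, V_8 = 0.9926 V
  V_9 = 0.9854 V, V_10 = 0.652 V
I_R6 = (V_6 - V_7)/R6 = (0.42 - 0.02542)/91 = 0.004336 A
|I_R6| = 0.004336 A

Final answer: |I_R6| = 0.004336 A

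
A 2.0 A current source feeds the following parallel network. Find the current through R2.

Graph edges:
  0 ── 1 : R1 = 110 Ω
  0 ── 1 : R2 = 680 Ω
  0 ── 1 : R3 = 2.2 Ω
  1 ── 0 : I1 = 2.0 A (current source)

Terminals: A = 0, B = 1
All resistors sit directly between nodes 0 and 1, so they are in parallel and share one voltage V; the full source current 2 A splits among them.
1/R_par = 1/110 + 1/680 + 1/2.2 = 0.4651 S  =>  R_par = 2.15 Ω
V = I × R_par = 2 × 2.15 = 4.3 V
I_R2 = V/R2 = 4.3/680 = 0.006324 A

Final answer: 0.006324 A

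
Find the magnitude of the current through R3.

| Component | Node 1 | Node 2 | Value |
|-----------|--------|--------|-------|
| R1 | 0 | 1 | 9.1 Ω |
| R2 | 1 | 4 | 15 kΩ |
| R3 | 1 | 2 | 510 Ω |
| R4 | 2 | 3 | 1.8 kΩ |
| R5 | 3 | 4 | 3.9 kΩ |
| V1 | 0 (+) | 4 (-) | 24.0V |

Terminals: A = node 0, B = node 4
Nodal analysis, taking node 4 as the 0 V reference.
Source V1 fixes V_0 = 24 V.
KCL at each unknown node (sum of currents leaving = 0; resistances in Ω):
  Node 1: (V_1 - 24)/9.1 + (V_1 - 0)/15000 + (V_1 - V_2)/510 = 0
  Node 2: (V_2 - V_1)/510 + (V_2 - V_3)/1800 = 0
  Node 3: (V_3 - V_2)/1800 + (V_3 - 0)/3900 = 0
Collecting terms (coefficients in siemens):
  0.1119·V_1 - 0.001961·V_2 = 2.637
  0.002516·V_2 - 0.001961·V_1 - 0.0005556·V_3 = 0
  0.000812·V_3 - 0.0005556·V_2 = 0
Solving these 3 simultaneous equations (Gaussian elimination) gives:
  V_1 = 23.95 V, V_2 = 21.98 V, V_3 = 15.04 V
I_R3 = (V_1 - V_2)/R3 = (23.95 - 21.98)/510 = 0.003857 A
|I_R3| = 0.003857 A

Final answer: |I_R3| = 0.003857 A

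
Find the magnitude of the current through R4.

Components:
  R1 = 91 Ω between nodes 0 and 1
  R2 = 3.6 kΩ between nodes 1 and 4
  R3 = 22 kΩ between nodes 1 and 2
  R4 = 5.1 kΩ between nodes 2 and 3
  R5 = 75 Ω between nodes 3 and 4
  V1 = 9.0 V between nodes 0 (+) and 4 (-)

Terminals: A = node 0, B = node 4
Nodal analysis, taking node 4 as the 0 V reference.
Source V1 fixes V_0 = 9 V.
KCL at each unknown node (sum of currents leaving = 0; resistances in Ω):
  Node 1: (V_1 - 9)/91 + (V_1 - 0)/3600 + (V_1 - V_2)/22000 = 0
  Node 2: (V_2 - V_1)/22000 + (V_2 - V_3)/5100 = 0
  Node 3: (V_3 - V_2)/5100 + (V_3 - 0)/75 = 0
Collecting terms (coefficients in siemens):
  0.01131·V_1 - 0.00004545·V_2 = 0.0989
  0.0002415·V_2 - 0.00004545·V_1 - 0.0001961·V_3 = 0
  0.01353·V_3 - 0.0001961·V_2 = 0
Solving these 3 simultaneous equations (Gaussian elimination) gives:
  V_1 = 8.75 V, V_2 = 1.666 V, V_3 = 0.02415 V
I_R4 = (V_2 - V_3)/R4 = (1.666 - 0.02415)/5100 = 0.000322 A
|I_R4| = 0.000322 A

Final answer: |I_R4| = 0.000322 A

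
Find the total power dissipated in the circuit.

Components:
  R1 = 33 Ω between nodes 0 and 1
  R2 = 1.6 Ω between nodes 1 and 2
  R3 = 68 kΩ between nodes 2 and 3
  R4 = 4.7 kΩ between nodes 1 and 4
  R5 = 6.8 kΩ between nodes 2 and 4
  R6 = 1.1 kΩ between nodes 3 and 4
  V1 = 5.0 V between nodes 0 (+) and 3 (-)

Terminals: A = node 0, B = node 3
Nodal analysis, taking node 3 as the 0 V reference.
Source V1 fixes V_0 = 5 V.
KCL at each unknown node (sum of currents leaving = 0; resistances in Ω):
  Node 1: (V_1 - 5)/33 + (V_1 - V_2)/1.6 + (V_1 - V_4)/4700 = 0
  Node 2: (V_2 - V_1)/1.6 + (V_2 - 0)/68000 + (V_2 - V_4)/6800 = 0
  Node 4: (V_4 - V_1)/4700 + (V_4 - V_2)/6800 + (V_4 - 0)/1100 = 0
Collecting terms (coefficients in siemens):
  0.6555·V_1 - 0.625·V_2 - 0.0002128·V_4 = 0.1515
  0.6252·V_2 - 0.625·V_1 - 0.0001471·V_4 = 0
  0.001269·V_4 - 0.0002128·V_1 - 0.0001471·V_2 = 0
Solving these 3 simultaneous equations (Gaussian elimination) gives:
  V_1 = 4.955 V, V_2 = 4.954 V, V_4 = 1.405 V
Power in each resistor, P = (ΔV)²/R:
  P_R1 = (5 - 4.955)²/33 = 0.00006016 W
  P_R2 = (4.955 - 4.954)²/1.6 = 0.0000005661 W
  P_R3 = (4.954 - 0)²/68000 = 0.000361 W
  P_R4 = (4.955 - 1.405)²/4700 = 0.002682 W
  P_R5 = (4.954 - 1.405)²/6800 = 0.001853 W
  P_R6 = (0 - 1.405)²/1100 = 0.001795 W
P_total = P_R1 + P_R2 + P_R3 + P_R4 + P_R5 + P_R6 = 0.006751 W

Final answer: 0.006751 W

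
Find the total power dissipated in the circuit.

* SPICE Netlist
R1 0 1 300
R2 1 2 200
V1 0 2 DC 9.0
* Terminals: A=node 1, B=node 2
Nodal analysis, taking node 2 as the 0 V reference.
Source V1 fixes V_0 = 9 V.
KCL at each unknown node (sum of currents leaving = 0; resistances in Ω):
  Node 1: (V_1 - 9)/300 + (V_1 - 0)/200 = 0
Collecting terms: 0.008333 × V_1 = 0.03  =>  V_1 = 3.6 V
Power in each resistor, P = (ΔV)²/R:
  P_R1 = (9 - 3.6)²/300 = 0.0972 W
  P_R2 = (3.6 - 0)²/200 = 0.0648 W
P_total = P_R1 + P_R2 = 0.162 W

Final answer: 0.162 W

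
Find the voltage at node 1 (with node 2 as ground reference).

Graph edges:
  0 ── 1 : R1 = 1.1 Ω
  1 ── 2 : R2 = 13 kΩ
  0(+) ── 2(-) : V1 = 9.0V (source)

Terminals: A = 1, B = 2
Nodal analysis, taking node 2 as the 0 V reference.
Source V1 fixes V_0 = 9 V.
KCL at each unknown node (sum of currents leaving = 0; resistances in Ω):
  Node 1: (V_1 - 9)/1.1 + (V_1 - 0)/13000 = 0
Collecting terms: 0.9092 × V_1 = 8.182  =>  V_1 = 8.999 V
The requested potential is V_1 = 8.999 V.

Final answer: V_1 = 8.999 V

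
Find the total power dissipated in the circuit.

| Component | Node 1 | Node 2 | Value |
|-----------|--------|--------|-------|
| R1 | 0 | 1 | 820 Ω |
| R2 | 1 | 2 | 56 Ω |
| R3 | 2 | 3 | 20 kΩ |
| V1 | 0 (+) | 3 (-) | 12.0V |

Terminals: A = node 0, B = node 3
Nodal analysis, taking node 3 as the 0 V reference.
Source V1 fixes V_0 = 12 V.
KCL at each unknown node (sum of currents leaving = 0; resistances in Ω):
  Node 1: (V_1 - 12)/820 + (V_1 - V_2)/56 = 0
  Node 2: (V_2 - V_1)/56 + (V_2 - 0)/20000 = 0
Collecting terms (coefficients in siemens):
  0.01908·V_1 - 0.01786·V_2 = 0.01463
  0.01791·V_2 - 0.01786·V_1 = 0
Determinant D = (0.01908)(0.01791) - (-0.01786)(-0.01786) = 0.00002273
V_1 = [(0.01463)(0.01791) - (-0.01786)(0)]/D = 11.53 V
V_2 = [(0.01908)(0) - (0.01463)(-0.01786)]/D = 11.5 V
Power in each resistor, P = (ΔV)²/R:
  P_R1 = (12 - 11.53)²/820 = 0.0002709 W
  P_R2 = (11.53 - 11.5)²/56 = 0.0000185 W
  P_R3 = (11.5 - 0)²/20000 = 0.006608 W
P_total = P_R1 + P_R2 + P_R3 = 0.006898 W

Final answer: 0.006898 W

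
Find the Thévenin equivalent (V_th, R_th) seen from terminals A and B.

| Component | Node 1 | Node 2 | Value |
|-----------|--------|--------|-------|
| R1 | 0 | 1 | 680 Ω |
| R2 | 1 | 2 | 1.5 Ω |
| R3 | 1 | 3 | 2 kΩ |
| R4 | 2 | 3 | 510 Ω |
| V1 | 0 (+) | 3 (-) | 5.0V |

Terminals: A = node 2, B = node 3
Step 1 — V_th is the open-circuit voltage V_A - V_B (nothing connected across the terminals).
Nodal analysis, taking node 3 as the 0 V reference.
Source V1 fixes V_0 = 5 V.
KCL at each unknown node (sum of currents leaving = 0; resistances in Ω):
  Node 1: (V_1 - 5)/680 + (V_1 - V_2)/1.5 + (V_1 - 0)/2000 = 0
  Node 2: (V_2 - V_1)/1.5 + (V_2 - 0)/510 = 0
Collecting terms (coefficients in siemens):
  0.6686·V_1 - 0.6667·V_2 = 0.007353
  0.6686·V_2 - 0.6667·V_1 = 0
Determinant D = (0.6686)(0.6686) - (-0.6667)(-0.6667) = 0.002625
V_1 = [(0.007353)(0.6686) - (-0.6667)(0)]/D = 1.873 V
V_2 = [(0.6686)(0) - (0.007353)(-0.6667)]/D = 1.868 V
V_th = V_2 - V_3 = 1.868 - 0 = 1.868 V
Step 2 — R_th: zero the source — replace V1 by a short circuit (node 3 merges into node 0) — and find the resistance seen between A (node 2) and B (node 0).
Reduce the network between node 2 (A) and node 0 (B) by series/parallel combination:
  Rp1 = R1 ‖ R3 (parallel, both between nodes 0 and 1) = 1/(1/680 + 1/2000) = 507.5 Ω
  Rs1 = R2 + Rp1 (series, joined only at node 1) = 1.5 + 507.5 = 509 Ω
  Rp2 = R4 ‖ Rs1 (parallel, both between nodes 0 and 2) = 1/(1/510 + 1/509) = 254.7 Ω
R_th = 254.7 Ω

Final answer: V_th = 1.868 V, R_th = 254.7 Ω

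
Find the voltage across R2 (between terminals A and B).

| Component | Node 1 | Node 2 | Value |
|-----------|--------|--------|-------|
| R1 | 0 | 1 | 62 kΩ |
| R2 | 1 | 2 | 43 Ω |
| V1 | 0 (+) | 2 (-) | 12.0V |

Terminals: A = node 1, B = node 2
R1 and R2 are in series across V1 (node 0 → node 1 → node 2), and the output A–B is taken across R2, so this is a voltage divider.
Series current: I = V1/(R1 + R2) = 12/(62000 + 43) = 12/62040 = 0.0001934 A
V_R2 = I × R2 = V1 × R2/(R1 + R2) = 12 × 43/62040 = 0.008317 V

Final answer: 0.008317 V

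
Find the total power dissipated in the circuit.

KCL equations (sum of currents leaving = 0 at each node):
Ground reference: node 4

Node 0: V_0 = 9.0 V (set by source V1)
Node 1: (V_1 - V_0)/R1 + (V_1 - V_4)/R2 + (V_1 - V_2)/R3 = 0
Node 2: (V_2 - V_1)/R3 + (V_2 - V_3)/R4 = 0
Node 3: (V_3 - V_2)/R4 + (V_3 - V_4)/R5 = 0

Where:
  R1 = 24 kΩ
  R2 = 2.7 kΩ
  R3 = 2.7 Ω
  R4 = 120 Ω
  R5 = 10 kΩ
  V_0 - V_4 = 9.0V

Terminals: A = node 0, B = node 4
Nodal analysis, taking node 4 as the 0 V reference.
Source V1 fixes V_0 = 9 V.
KCL at each unknown node (sum of currents leaving = 0; resistances in Ω):
  Node 1: (V_1 - 9)/24000 + (V_1 - 0)/2700 + (V_1 - V_2)/2.7 = 0
  Node 2: (V_2 - V_1)/2.7 + (V_2 - V_3)/120 = 0
  Node 3: (V_3 - V_2)/120 + (V_3 - 0)/10000 = 0
Collecting terms (coefficients in siemens):
  0.3708·V_1 - 0.3704·V_2 = 0.000375
  0.3787·V_2 - 0.3704·V_1 - 0.008333·V_3 = 0
  0.008433·V_3 - 0.008333·V_2 = 0
Solving these 3 simultaneous equations (Gaussian elimination) gives:
  V_1 = 0.7341 V, V_2 = 0.7339 V, V_3 = 0.7252 V
Power in each resistor, P = (ΔV)²/R:
  P_R1 = (9 - 0.7341)²/24000 = 0.002847 W
  P_R2 = (0.7341 - 0)²/2700 = 0.0001996 W
  P_R3 = (0.7341 - 0.7339)²/2.7 = 0.0000000142 W
  P_R4 = (0.7339 - 0.7252)²/120 = 0.0000006311 W
  P_R5 = (0.7252 - 0)²/10000 = 0.00005259 W
P_total = P_R1 + P_R2 + P_R3 + P_R4 + P_R5 = 0.0031 W

Final answer: 0.0031 W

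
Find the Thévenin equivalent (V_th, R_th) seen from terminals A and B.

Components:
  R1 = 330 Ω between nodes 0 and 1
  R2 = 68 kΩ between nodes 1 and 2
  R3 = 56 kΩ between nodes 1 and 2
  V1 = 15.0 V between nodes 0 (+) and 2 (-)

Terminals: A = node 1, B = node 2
Step 1 — V_th is the open-circuit voltage V_A - V_B (nothing connected across the terminals).
Nodal analysis, taking node 2 as the 0 V reference.
Source V1 fixes V_0 = 15 V.
KCL at each unknown node (sum of currents leaving = 0; resistances in Ω):
  Node 1: (V_1 - 15)/330 + (V_1 - 0)/68000 + (V_1 - 0)/56000 = 0
Collecting terms: 0.003063 × V_1 = 0.04545  =>  V_1 = 14.84 V
V_th = V_1 - V_2 = 14.84 - 0 = 14.84 V
Step 2 — R_th: zero the source — replace V1 by a short circuit (node 2 merges into node 0) — and find the resistance seen between A (node 1) and B (node 0).
Reduce the network between node 1 (A) and node 0 (B) by series/parallel combination:
  Rp1 = R1 ‖ R2 ‖ R3 (parallel, all between nodes 0 and 1) = 1/(1/330 + 1/68000 + 1/56000) = 326.5 Ω
R_th = 326.5 Ω

Final answer: V_th = 14.84 V, R_th = 326.5 Ω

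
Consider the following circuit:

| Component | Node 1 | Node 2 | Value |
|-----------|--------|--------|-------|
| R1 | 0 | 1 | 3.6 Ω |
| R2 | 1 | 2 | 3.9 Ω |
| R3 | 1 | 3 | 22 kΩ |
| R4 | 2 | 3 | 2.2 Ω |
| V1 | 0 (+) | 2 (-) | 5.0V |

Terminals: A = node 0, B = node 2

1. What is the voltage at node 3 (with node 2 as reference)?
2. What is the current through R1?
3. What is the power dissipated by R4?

Nodal analysis, taking node 2 as the 0 V reference.
Source V1 fixes V_0 = 5 V.
KCL at each unknown node (sum of currents leaving = 0; resistances in Ω):
  Node 1: (V_1 - 5)/3.6 + (V_1 - 0)/3.9 + (V_1 - V_3)/22000 = 0
  Node 3: (V_3 - V_1)/22000 + (V_3 - 0)/2.2 = 0
Collecting terms (coefficients in siemens):
  0.5342·V_1 - 0.00004545·V_3 = 1.389
  0.4546·V_3 - 0.00004545·V_1 = 0
Determinant D = (0.5342)(0.4546) - (-0.00004545)(-0.00004545) = 0.2429
V_1 = [(1.389)(0.4546) - (-0.00004545)(0)]/D = 2.6 V
V_3 = [(0.5342)(0) - (1.389)(-0.00004545)]/D = 0.00026 V
Part 1:
  Read off the nodal solution: V_3 = 0.00026 V
Part 2:
  I_R1 = (V_0 - V_1)/R1 = (5 - 2.6)/3.6 = 0.6667 A
  Magnitude: I_R1 = 0.6667 A
Part 3:
  I_R4 = (V_2 - V_3)/R4 = (0 - 0.00026)/2.2 = -0.0001182 A
  P_R4 = I_R4² × R4 = (-0.0001182)² × 2.2 = 0.00000003072 W

Final answers:
1. V_3 = 0.00026 V
2. I_R1 = 0.6667 A
3. P_R4 = 3.072e-08 W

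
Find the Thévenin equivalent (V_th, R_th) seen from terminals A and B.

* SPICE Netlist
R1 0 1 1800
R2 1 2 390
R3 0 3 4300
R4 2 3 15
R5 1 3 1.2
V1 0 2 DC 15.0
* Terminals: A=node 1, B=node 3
Step 1 — V_th is the open-circuit voltage V_A - V_B (nothing connected across the terminals).
Nodal analysis, taking node 2 as the 0 V reference.
Source V1 fixes V_0 = 15 V.
KCL at each unknown node (sum of currents leaving = 0; resistances in Ω):
  Node 1: (V_1 - 15)/1800 + (V_1 - 0)/390 + (V_1 - V_3)/1.2 = 0
  Node 3: (V_3 - 15)/4300 + (V_3 - 0)/15 + (V_3 - V_1)/1.2 = 0
Collecting terms (coefficients in siemens):
  0.8365·V_1 - 0.8333·V_3 = 0.008333
  0.9002·V_3 - 0.8333·V_1 = 0.003488
Determinant D = (0.8365)(0.9002) - (-0.8333)(-0.8333) = 0.05856
V_1 = [(0.008333)(0.9002) - (-0.8333)(0.003488)]/D = 0.1778 V
V_3 = [(0.8365)(0.003488) - (0.008333)(-0.8333)]/D = 0.1684 V
V_th = V_1 - V_3 = 0.1778 - 0.1684 = 0.009335 V
Step 2 — R_th: zero the source — replace V1 by a short circuit (node 2 merges into node 0) — and find the resistance seen between A (node 1) and B (node 3).
Reduce the network between node 1 (A) and node 3 (B) by series/parallel combination:
  Rp1 = R1 ‖ R2 (parallel, both between nodes 0 and 1) = 1/(1/1800 + 1/390) = 320.5 Ω
  Rp2 = R3 ‖ R4 (parallel, both between nodes 0 and 3) = 1/(1/4300 + 1/15) = 14.95 Ω
  Rs1 = Rp1 + Rp2 (series, joined only at node 0) = 320.5 + 14.95 = 335.5 Ω
  Rp3 = R5 ‖ Rs1 (parallel, both between nodes 1 and 3) = 1/(1/1.2 + 1/335.5) = 1.196 Ω
R_th = 1.196 Ω

Final answer: V_th = 0.009335 V, R_th = 1.196 Ω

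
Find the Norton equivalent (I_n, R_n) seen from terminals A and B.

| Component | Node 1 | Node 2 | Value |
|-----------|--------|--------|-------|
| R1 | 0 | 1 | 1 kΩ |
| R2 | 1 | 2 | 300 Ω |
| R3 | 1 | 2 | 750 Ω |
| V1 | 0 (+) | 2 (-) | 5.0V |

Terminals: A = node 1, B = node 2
Find the Thévenin equivalent first; then I_n = V_th/R_th and R_n = R_th.
Step 1 — V_th is the open-circuit voltage V_A - V_B (nothing connected across the terminals).
Nodal analysis, taking node 2 as the 0 V reference.
Source V1 fixes V_0 = 5 V.
KCL at each unknown node (sum of currents leaving = 0; resistances in Ω):
  Node 1: (V_1 - 5)/1000 + (V_1 - 0)/300 + (V_1 - 0)/750 = 0
Collecting terms: 0.005667 × V_1 = 0.005  =>  V_1 = 0.8824 V
V_th = V_1 - V_2 = 0.8824 - 0 = 0.8824 V
Step 2 — R_th: zero the source — replace V1 by a short circuit (node 2 merges into node 0) — and find the resistance seen between A (node 1) and B (node 0).
Reduce the network between node 1 (A) and node 0 (B) by series/parallel combination:
  Rp1 = R1 ‖ R2 ‖ R3 (parallel, all between nodes 0 and 1) = 1/(1/1000 + 1/300 + 1/750) = 176.5 Ω
R_th = 176.5 Ω
I_n = V_th/R_th = 0.8824/176.5 = 0.005 A, and R_n = R_th = 176.5 Ω

Final answer: I_n = 0.005 A, R_n = 176.5 Ω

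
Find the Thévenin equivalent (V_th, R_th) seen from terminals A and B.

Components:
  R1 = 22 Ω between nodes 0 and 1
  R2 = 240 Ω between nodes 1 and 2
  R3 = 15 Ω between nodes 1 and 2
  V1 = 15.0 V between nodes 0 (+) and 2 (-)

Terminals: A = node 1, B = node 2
Step 1 — V_th is the open-circuit voltage V_A - V_B (nothing connected across the terminals).
Nodal analysis, taking node 2 as the 0 V reference.
Source V1 fixes V_0 = 15 V.
KCL at each unknown node (sum of currents leaving = 0; resistances in Ω):
  Node 1: (V_1 - 15)/22 + (V_1 - 0)/240 + (V_1 - 0)/15 = 0
Collecting terms: 0.1163 × V_1 = 0.6818  =>  V_1 = 5.863 V
V_th = V_1 - V_2 = 5.863 - 0 = 5.863 V
Step 2 — R_th: zero the source — replace V1 by a short circuit (node 2 merges into node 0) — and find the resistance seen between A (node 1) and B (node 0).
Reduce the network between node 1 (A) and node 0 (B) by series/parallel combination:
  Rp1 = R1 ‖ R2 ‖ R3 (parallel, all between nodes 0 and 1) = 1/(1/22 + 1/240 + 1/15) = 8.599 Ω
R_th = 8.599 Ω

Final answer: V_th = 5.863 V, R_th = 8.599 Ω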